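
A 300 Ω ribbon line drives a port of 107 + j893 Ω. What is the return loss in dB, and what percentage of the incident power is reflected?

Γ = (-193 + j893)/(407 + j893), |Γ| = 0.931
RL = −20·log₁₀(0.931) = 0.621 dB
P_refl/P_inc = |Γ|² = 0.867

RL ≈ 0.621 dB; 86.7% of incident power reflected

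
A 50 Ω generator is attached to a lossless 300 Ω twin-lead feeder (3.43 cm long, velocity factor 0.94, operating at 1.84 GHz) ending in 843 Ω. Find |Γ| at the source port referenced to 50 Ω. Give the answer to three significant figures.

λ = v/f = 0.94·c / 1.84 GHz = 0.153 m
βl = 2π·l/λ = 2π × 0.224 = 80.6°
tan(βl) = 6.02
Z_in = Z_0·(Z_L + jZ_0·tanβl)/(Z_0 + jZ_L·tanβl) = 109 − j43.4 Ω
Γ_s = (Z_in − Z_s)/(Z_in + Z_s) = (59.3 − j43.4)/(159 − j43.4), |Γ_s| = 0.445

|Γ| ≈ 0.445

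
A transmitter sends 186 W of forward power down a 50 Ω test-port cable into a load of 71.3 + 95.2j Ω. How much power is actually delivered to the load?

P_delivered ≈ 112 W

|Γ| = |(21.3 + j95.2)/(121.3 + j95.2)| = 0.633
|Γ|² = 0.4
P_refl = |Γ|²·P_inc = 74.4 W, P_del = (1 − |Γ|²)·P_inc = 112 W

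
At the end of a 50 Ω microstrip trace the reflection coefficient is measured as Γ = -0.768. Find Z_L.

Z_L = Z_0·(1 + Γ)/(1 − Γ) = 50·(0.232)/(1.77)

Z_L ≈ 6.56 Ω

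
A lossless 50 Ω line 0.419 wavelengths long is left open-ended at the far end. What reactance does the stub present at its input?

X_in ≈ 89.6 Ω (inductive)

βl = 2π × 0.419 = 151°
tan(βl) = -0.558
For an open-ended stub, Z_in = −jZ_0·cot(βl) = −jZ_0/tan(βl)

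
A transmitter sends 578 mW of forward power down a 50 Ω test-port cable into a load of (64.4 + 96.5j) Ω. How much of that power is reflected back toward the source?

P_reflected ≈ 246 mW

|Γ| = |(14.4 + j96.5)/(114.4 + j96.5)| = 0.652
|Γ|² = 0.425
P_refl = |Γ|²·P_inc = 246 mW, P_del = (1 − |Γ|²)·P_inc = 332 mW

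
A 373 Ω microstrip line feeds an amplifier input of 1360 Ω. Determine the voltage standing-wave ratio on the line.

For a purely resistive load, VSWR = R_L/Z_0 or Z_0/R_L (whichever > 1) = 1360/373

VSWR ≈ 3.65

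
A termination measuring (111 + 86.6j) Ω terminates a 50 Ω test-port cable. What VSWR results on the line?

VSWR ≈ 3.76

Γ = (Z_L − Z_0)/(Z_L + Z_0) = (61 + j86.6)/(161 + j86.6)
|Γ| = 106/183 = 0.579
VSWR = (1 + |Γ|)/(1 − |Γ|) = 1.58/0.421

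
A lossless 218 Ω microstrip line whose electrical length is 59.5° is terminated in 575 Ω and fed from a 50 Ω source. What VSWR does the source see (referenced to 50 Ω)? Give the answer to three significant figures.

VSWR ≈ 4.44

tan(βl) = 1.7
Z_in = Z_0·(Z_L + jZ_0·tanβl)/(Z_0 + jZ_L·tanβl) = 106 − j105 Ω
Γ_s = (Z_in − Z_s)/(Z_in + Z_s) = (56 − j105)/(156 − j105), |Γ_s| = 0.632
VSWR = (1 + |Γ_s|)/(1 − |Γ_s|)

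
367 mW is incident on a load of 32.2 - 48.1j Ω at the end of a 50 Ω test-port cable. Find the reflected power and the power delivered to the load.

|Γ| = |(-17.8 − j48.1)/(82.2 − j48.1)| = 0.539
|Γ|² = 0.29
P_refl = |Γ|²·P_inc = 106 mW, P_del = (1 − |Γ|²)·P_inc = 261 mW

P_reflected ≈ 106 mW; P_delivered ≈ 261 mW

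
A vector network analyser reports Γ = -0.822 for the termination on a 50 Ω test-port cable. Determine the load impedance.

Z_L = Z_0·(1 + Γ)/(1 − Γ) = 50·(0.178)/(1.82)

Z_L ≈ 4.88 Ω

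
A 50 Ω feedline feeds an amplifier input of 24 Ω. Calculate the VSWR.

For a purely resistive load, VSWR = R_L/Z_0 or Z_0/R_L (whichever > 1) = 50/24

VSWR ≈ 2.08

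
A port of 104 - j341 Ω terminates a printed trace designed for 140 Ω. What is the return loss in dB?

RL ≈ 1.75 dB

Γ = (-36 − j341)/(244 − j341), |Γ| = 0.818
RL = −20·log₁₀|Γ| = −20·log₁₀(0.818)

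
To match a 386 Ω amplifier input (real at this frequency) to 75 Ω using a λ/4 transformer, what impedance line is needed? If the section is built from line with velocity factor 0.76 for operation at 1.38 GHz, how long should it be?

Z_qwt = √(Z_0·R_L) = √(75 × 386) = √28950
λ = 0.76·c/f = 0.165 m, so l = λ/4 = 0.0413 m

Z_qwt ≈ 170 Ω; length ≈ 4.13 cm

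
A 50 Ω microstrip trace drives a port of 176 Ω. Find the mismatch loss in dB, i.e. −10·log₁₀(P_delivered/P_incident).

mismatch loss ≈ 1.62 dB

Γ = (176 − 50)/(176 + 50) = 0.558
|Γ|² = 0.311, so P_del/P_inc = 1 − |Γ|² = 0.689
ML = −10·log₁₀(1 − |Γ|²)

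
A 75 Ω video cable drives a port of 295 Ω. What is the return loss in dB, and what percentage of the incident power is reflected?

RL ≈ 4.52 dB; 35.4% of incident power reflected

Γ = (295 − 75)/(295 + 75) = 0.595
RL = −20·log₁₀(0.595) = 4.52 dB
P_refl/P_inc = |Γ|² = 0.354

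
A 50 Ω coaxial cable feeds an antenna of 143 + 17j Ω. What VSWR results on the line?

VSWR ≈ 2.91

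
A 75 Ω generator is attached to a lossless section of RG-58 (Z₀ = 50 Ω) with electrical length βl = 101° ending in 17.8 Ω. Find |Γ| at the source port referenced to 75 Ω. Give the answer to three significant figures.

|Γ| ≈ 0.328

tan(βl) = -5.14
Z_in = Z_0·(Z_L + jZ_0·tanβl)/(Z_0 + jZ_L·tanβl) = 112 − j51.6 Ω
Γ_s = (Z_in − Z_s)/(Z_in + Z_s) = (37.3 − j51.6)/(187 − j51.6), |Γ_s| = 0.328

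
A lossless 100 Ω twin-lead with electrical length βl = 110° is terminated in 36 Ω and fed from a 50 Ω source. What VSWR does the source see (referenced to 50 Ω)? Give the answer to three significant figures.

tan(βl) = -2.75
Z_in = Z_0·(Z_L + jZ_0·tanβl)/(Z_0 + jZ_L·tanβl) = 156 − j121 Ω
Γ_s = (Z_in − Z_s)/(Z_in + Z_s) = (106 − j121)/(206 − j121), |Γ_s| = 0.673
VSWR = (1 + |Γ_s|)/(1 − |Γ_s|)

VSWR ≈ 5.12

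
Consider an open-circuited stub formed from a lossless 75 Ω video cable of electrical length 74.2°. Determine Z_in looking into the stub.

tan(βl) = 3.53
For an open-circuited stub, Z_in = −jZ_0·cot(βl) = −jZ_0/tan(βl)

Z_in ≈ −j21.2 Ω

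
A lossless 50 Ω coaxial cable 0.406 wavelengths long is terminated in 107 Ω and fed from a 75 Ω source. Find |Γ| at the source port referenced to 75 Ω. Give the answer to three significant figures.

βl = 2π × 0.406 = 146°
tan(βl) = -0.67
Z_in = Z_0·(Z_L + jZ_0·tanβl)/(Z_0 + jZ_L·tanβl) = 50.7 + j39.2 Ω
Γ_s = (Z_in − Z_s)/(Z_in + Z_s) = (-24.3 + j39.2)/(126 + j39.2), |Γ_s| = 0.35

|Γ| ≈ 0.35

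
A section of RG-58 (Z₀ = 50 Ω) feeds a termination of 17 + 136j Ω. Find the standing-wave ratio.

VSWR ≈ 25

Γ = (Z_L − Z_0)/(Z_L + Z_0) = (-33 + j136)/(67 + j136)
|Γ| = 140/152 = 0.923
VSWR = (1 + |Γ|)/(1 − |Γ|) = 1.92/0.0769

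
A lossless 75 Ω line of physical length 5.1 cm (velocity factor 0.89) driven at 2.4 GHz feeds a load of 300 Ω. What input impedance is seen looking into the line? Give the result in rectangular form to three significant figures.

Z_in ≈ 150 + j140 Ω

λ = v/f = 0.89·c / 2.4 GHz = 0.111 m
βl = 2π·l/λ = 2π × 0.458 = 165°
tan(βl) = tan(165°) = -0.267
Z_in = Z_0·(Z_L + jZ_0·tanβl)/(Z_0 + jZ_L·tanβl)
     = 75·(300 − j20)/(75 − j80.2)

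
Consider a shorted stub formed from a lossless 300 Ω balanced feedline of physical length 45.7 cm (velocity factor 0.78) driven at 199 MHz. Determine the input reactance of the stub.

λ = v/f = 0.78·c / 199 MHz = 1.18 m
βl = 2π·l/λ = 2π × 0.389 = 140°
tan(βl) = -0.842
For a shorted stub, Z_in = jZ_0·tan(βl)

X_in ≈ -253 Ω (capacitive)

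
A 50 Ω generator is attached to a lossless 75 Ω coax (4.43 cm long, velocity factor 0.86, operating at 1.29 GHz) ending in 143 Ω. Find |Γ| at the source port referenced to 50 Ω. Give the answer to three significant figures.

λ = v/f = 0.86·c / 1.29 GHz = 0.2 m
βl = 2π·l/λ = 2π × 0.221 = 79.7°
tan(βl) = 5.52
Z_in = Z_0·(Z_L + jZ_0·tanβl)/(Z_0 + jZ_L·tanβl) = 40.3 − j9.75 Ω
Γ_s = (Z_in − Z_s)/(Z_in + Z_s) = (-9.74 − j9.75)/(90.3 − j9.75), |Γ_s| = 0.152

|Γ| ≈ 0.152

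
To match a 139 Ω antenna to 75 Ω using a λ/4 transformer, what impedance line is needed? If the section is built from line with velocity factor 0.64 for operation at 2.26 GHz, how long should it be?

Z_qwt = √(Z_0·R_L) = √(75 × 139) = √10420
λ = 0.64·c/f = 0.085 m, so l = λ/4 = 0.0212 m

Z_qwt ≈ 102 Ω; length ≈ 2.12 cm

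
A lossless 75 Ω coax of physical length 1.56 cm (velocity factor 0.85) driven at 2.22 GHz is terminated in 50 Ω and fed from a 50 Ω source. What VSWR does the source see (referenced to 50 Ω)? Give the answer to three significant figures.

λ = v/f = 0.85·c / 2.22 GHz = 0.115 m
βl = 2π·l/λ = 2π × 0.136 = 48.9°
tan(βl) = 1.15
Z_in = Z_0·(Z_L + jZ_0·tanβl)/(Z_0 + jZ_L·tanβl) = 73 + j30.2 Ω
Γ_s = (Z_in − Z_s)/(Z_in + Z_s) = (23 + j30.2)/(123 + j30.2), |Γ_s| = 0.3
VSWR = (1 + |Γ_s|)/(1 − |Γ_s|)

VSWR ≈ 1.86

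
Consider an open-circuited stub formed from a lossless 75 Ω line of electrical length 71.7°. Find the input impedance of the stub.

Z_in ≈ −j24.8 Ω

tan(βl) = 3.02
For an open-circuited stub, Z_in = −jZ_0·cot(βl) = −jZ_0/tan(βl)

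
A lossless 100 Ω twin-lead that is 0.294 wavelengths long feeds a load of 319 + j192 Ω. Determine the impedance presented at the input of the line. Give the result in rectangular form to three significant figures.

Z_in ≈ 22.9 + j12.5 Ω

βl = 2π × 0.294 = 106°
tan(βl) = tan(106°) = -3.52
Z_in = Z_0·(Z_L + jZ_0·tanβl)/(Z_0 + jZ_L·tanβl)
     = 100·(319 − j160)/(777 − j1120)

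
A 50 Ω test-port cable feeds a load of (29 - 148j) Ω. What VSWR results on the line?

Γ = (Z_L − Z_0)/(Z_L + Z_0) = (-21 − j148)/(79 − j148)
|Γ| = 149/168 = 0.891
VSWR = (1 + |Γ|)/(1 − |Γ|) = 1.89/0.109

VSWR ≈ 17.4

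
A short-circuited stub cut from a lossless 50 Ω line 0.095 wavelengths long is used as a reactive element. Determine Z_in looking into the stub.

βl = 2π × 0.095 = 34.2°
tan(βl) = 0.68
For a short-circuited stub, Z_in = jZ_0·tan(βl)

Z_in ≈ +j34 Ω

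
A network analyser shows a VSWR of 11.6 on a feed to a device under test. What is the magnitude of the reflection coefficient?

|Γ| = (S − 1)/(S + 1) = (11.6 − 1)/(11.6 + 1) = 10.6/12.6

|Γ| ≈ 0.841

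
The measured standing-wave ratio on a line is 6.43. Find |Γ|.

|Γ| ≈ 0.731

|Γ| = (S − 1)/(S + 1) = (6.43 − 1)/(6.43 + 1) = 5.43/7.43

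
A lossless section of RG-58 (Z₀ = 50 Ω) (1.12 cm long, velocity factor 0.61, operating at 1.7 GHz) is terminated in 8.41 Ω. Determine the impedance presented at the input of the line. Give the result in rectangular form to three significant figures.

Z_in ≈ 13.1 + j36.6 Ω

λ = v/f = 0.61·c / 1.7 GHz = 0.108 m
βl = 2π·l/λ = 2π × 0.104 = 37.5°
tan(βl) = tan(37.5°) = 0.766
Z_in = Z_0·(Z_L + jZ_0·tanβl)/(Z_0 + jZ_L·tanβl)
     = 50·(8.41 + j38.3)/(50 + j6.44)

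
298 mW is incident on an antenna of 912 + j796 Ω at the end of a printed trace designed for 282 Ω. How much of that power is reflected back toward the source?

|Γ| = |(630 + j796)/(1194 + j796)| = 0.707
|Γ|² = 0.5
P_refl = |Γ|²·P_inc = 149 mW, P_del = (1 − |Γ|²)·P_inc = 149 mW

P_reflected ≈ 149 mW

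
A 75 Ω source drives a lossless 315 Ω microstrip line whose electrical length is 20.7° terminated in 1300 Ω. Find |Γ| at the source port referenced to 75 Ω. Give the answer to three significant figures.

|Γ| ≈ 0.878

tan(βl) = 0.378
Z_in = Z_0·(Z_L + jZ_0·tanβl)/(Z_0 + jZ_L·tanβl) = 433 − j556 Ω
Γ_s = (Z_in − Z_s)/(Z_in + Z_s) = (358 − j556)/(508 − j556), |Γ_s| = 0.878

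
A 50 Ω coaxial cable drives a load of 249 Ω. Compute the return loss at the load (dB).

RL ≈ 3.54 dB

Γ = (249 − 50)/(249 + 50) = 0.666
RL = −20·log₁₀|Γ| = −20·log₁₀(0.666)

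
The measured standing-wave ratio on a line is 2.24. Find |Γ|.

|Γ| ≈ 0.383

|Γ| = (S − 1)/(S + 1) = (2.24 − 1)/(2.24 + 1) = 1.24/3.24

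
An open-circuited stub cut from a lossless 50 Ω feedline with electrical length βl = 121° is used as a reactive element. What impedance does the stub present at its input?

Z_in ≈ +j30 Ω

tan(βl) = -1.66
For an open-circuited stub, Z_in = −jZ_0·cot(βl) = −jZ_0/tan(βl)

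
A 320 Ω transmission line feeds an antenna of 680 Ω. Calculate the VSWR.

VSWR ≈ 2.12

For a purely resistive load, VSWR = R_L/Z_0 or Z_0/R_L (whichever > 1) = 680/320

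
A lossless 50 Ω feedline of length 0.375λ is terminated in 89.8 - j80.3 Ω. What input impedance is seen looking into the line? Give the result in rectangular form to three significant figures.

βl = 2π × 0.375 = 135°
tan(βl) = tan(135°) = -1
Z_in = Z_0·(Z_L + jZ_0·tanβl)/(Z_0 + jZ_L·tanβl)
     = 50·(89.8 − j130)/(-30.3 − j89.8)

Z_in ≈ 50 + j66.9 Ω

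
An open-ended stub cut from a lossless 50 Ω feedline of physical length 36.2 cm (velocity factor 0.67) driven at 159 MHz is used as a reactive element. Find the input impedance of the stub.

λ = v/f = 0.67·c / 159 MHz = 1.26 m
βl = 2π·l/λ = 2π × 0.286 = 103°
tan(βl) = -4.3
For an open-ended stub, Z_in = −jZ_0·cot(βl) = −jZ_0/tan(βl)

Z_in ≈ +j11.6 Ω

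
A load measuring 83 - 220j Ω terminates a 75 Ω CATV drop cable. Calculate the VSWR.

Γ = (Z_L − Z_0)/(Z_L + Z_0) = (8 − j220)/(158 − j220)
|Γ| = 220/271 = 0.813
VSWR = (1 + |Γ|)/(1 − |Γ|) = 1.81/0.187

VSWR ≈ 9.68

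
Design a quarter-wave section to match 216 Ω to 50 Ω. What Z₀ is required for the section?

Z_qwt = √(Z_0·R_L) = √(50 × 216) = √10800

Z_qwt ≈ 104 Ω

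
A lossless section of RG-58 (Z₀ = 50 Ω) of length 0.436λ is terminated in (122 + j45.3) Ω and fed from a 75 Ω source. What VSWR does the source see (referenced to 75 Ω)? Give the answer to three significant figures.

VSWR ≈ 2.61

βl = 2π × 0.436 = 157°
tan(βl) = -0.425
Z_in = Z_0·(Z_L + jZ_0·tanβl)/(Z_0 + jZ_L·tanβl) = 48.1 + j53.4 Ω
Γ_s = (Z_in − Z_s)/(Z_in + Z_s) = (-26.9 + j53.4)/(123 + j53.4), |Γ_s| = 0.446
VSWR = (1 + |Γ_s|)/(1 − |Γ_s|)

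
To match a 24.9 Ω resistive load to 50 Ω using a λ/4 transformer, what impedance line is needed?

Z_qwt ≈ 35.3 Ω

Z_qwt = √(Z_0·R_L) = √(50 × 24.9) = √1245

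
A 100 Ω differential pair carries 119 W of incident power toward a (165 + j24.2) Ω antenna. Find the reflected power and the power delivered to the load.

P_reflected ≈ 8.08 W; P_delivered ≈ 111 W

|Γ| = |(65 + j24.2)/(265 + j24.2)| = 0.261
|Γ|² = 0.0679
P_refl = |Γ|²·P_inc = 8.08 W, P_del = (1 − |Γ|²)·P_inc = 111 W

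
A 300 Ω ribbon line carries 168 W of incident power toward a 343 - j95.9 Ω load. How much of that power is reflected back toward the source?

P_reflected ≈ 4.39 W

|Γ| = |(43 − j95.9)/(643 − j95.9)| = 0.162
|Γ|² = 0.0261
P_refl = |Γ|²·P_inc = 4.39 W, P_del = (1 − |Γ|²)·P_inc = 164 W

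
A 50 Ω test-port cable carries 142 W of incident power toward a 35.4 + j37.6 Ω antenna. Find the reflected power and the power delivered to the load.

|Γ| = |(-14.6 + j37.6)/(85.4 + j37.6)| = 0.432
|Γ|² = 0.187
P_refl = |Γ|²·P_inc = 26.5 W, P_del = (1 − |Γ|²)·P_inc = 115 W

P_reflected ≈ 26.5 W; P_delivered ≈ 115 W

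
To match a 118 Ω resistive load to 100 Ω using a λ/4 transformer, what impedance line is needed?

Z_qwt ≈ 109 Ω

Z_qwt = √(Z_0·R_L) = √(100 × 118) = √11800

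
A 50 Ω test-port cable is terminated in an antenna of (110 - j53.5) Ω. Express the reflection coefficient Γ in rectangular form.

Γ = (Z_L − Z_0)/(Z_L + Z_0) = (60 − j53.5)/(160 − j53.5)

Γ ≈ 0.438 − j0.188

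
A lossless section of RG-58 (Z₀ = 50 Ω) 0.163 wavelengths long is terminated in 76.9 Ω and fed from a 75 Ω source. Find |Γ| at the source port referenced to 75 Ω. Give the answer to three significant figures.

βl = 2π × 0.163 = 58.7°
tan(βl) = 1.64
Z_in = Z_0·(Z_L + jZ_0·tanβl)/(Z_0 + jZ_L·tanβl) = 38.5 − j15.2 Ω
Γ_s = (Z_in − Z_s)/(Z_in + Z_s) = (-36.5 − j15.2)/(114 − j15.2), |Γ_s| = 0.345

|Γ| ≈ 0.345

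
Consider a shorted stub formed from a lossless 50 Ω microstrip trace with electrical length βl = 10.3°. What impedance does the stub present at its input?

tan(βl) = 0.182
For a shorted stub, Z_in = jZ_0·tan(βl)

Z_in ≈ +j9.09 Ω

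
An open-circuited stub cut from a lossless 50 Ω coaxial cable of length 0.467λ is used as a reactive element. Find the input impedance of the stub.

Z_in ≈ +j238 Ω

βl = 2π × 0.467 = 168°
tan(βl) = -0.21
For an open-circuited stub, Z_in = −jZ_0·cot(βl) = −jZ_0/tan(βl)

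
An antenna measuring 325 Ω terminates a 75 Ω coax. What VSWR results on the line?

VSWR ≈ 4.33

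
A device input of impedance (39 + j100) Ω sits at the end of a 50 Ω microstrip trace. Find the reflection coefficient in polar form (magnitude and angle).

Γ ≈ 0.752 ∠ 47.9°

Γ = (Z_L − Z_0)/(Z_L + Z_0) = (-11 + j100)/(89 + j100)
|Γ| = 101/134 = 0.752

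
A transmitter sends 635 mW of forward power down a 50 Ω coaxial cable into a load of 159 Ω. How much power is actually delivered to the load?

P_delivered ≈ 462 mW

Γ = (159 − 50)/(159 + 50) = 0.522
|Γ|² = 0.272
P_refl = |Γ|²·P_inc = 173 mW, P_del = (1 − |Γ|²)·P_inc = 462 mW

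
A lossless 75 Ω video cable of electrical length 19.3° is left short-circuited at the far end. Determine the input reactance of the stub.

tan(βl) = 0.35
For a short-circuited stub, Z_in = jZ_0·tan(βl)

X_in ≈ 26.3 Ω (inductive)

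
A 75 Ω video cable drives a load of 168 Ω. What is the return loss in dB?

Γ = (168 − 75)/(168 + 75) = 0.383
RL = −20·log₁₀|Γ| = −20·log₁₀(0.383)

RL ≈ 8.34 dB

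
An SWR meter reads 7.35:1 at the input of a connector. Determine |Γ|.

|Γ| = (S − 1)/(S + 1) = (7.35 − 1)/(7.35 + 1) = 6.35/8.35

|Γ| ≈ 0.76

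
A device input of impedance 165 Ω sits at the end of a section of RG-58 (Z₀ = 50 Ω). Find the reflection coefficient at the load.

Γ = (Z_L − Z_0)/(Z_L + Z_0) = (165 − 50)/(165 + 50) = 115/215

Γ = 0.535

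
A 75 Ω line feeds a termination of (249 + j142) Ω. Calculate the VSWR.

VSWR ≈ 4.48

Γ = (Z_L − Z_0)/(Z_L + Z_0) = (174 + j142)/(324 + j142)
|Γ| = 225/354 = 0.635
VSWR = (1 + |Γ|)/(1 − |Γ|) = 1.63/0.365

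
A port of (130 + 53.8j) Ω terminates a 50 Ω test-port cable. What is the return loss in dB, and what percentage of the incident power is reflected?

RL ≈ 5.79 dB; 26.3% of incident power reflected

Γ = (80 + j53.8)/(180 + j53.8), |Γ| = 0.513
RL = −20·log₁₀(0.513) = 5.79 dB
P_refl/P_inc = |Γ|² = 0.263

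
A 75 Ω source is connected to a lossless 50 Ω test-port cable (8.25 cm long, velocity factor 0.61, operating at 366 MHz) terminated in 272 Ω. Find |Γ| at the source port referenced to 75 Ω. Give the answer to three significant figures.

λ = v/f = 0.61·c / 366 MHz = 0.5 m
βl = 2π·l/λ = 2π × 0.165 = 59.4°
tan(βl) = 1.69
Z_in = Z_0·(Z_L + jZ_0·tanβl)/(Z_0 + jZ_L·tanβl) = 12.3 − j28.2 Ω
Γ_s = (Z_in − Z_s)/(Z_in + Z_s) = (-62.7 − j28.2)/(87.3 − j28.2), |Γ_s| = 0.75

|Γ| ≈ 0.75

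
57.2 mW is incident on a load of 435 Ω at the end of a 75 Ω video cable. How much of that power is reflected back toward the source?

P_reflected ≈ 28.5 mW

Γ = (435 − 75)/(435 + 75) = 0.706
|Γ|² = 0.498
P_refl = |Γ|²·P_inc = 28.5 mW, P_del = (1 − |Γ|²)·P_inc = 28.7 mW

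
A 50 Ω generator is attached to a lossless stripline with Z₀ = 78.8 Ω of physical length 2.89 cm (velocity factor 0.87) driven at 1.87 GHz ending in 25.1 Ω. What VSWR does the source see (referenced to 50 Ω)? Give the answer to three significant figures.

VSWR ≈ 4.75

λ = v/f = 0.87·c / 1.87 GHz = 0.14 m
βl = 2π·l/λ = 2π × 0.207 = 74.5°
tan(βl) = 3.62
Z_in = Z_0·(Z_L + jZ_0·tanβl)/(Z_0 + jZ_L·tanβl) = 152 + j110 Ω
Γ_s = (Z_in − Z_s)/(Z_in + Z_s) = (102 + j110)/(202 + j110), |Γ_s| = 0.652
VSWR = (1 + |Γ_s|)/(1 − |Γ_s|)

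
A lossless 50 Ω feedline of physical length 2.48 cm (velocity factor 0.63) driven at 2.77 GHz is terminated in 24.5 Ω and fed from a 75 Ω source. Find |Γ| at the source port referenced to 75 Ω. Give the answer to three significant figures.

|Γ| ≈ 0.373

λ = v/f = 0.63·c / 2.77 GHz = 0.0682 m
βl = 2π·l/λ = 2π × 0.363 = 131°
tan(βl) = -1.16
Z_in = Z_0·(Z_L + jZ_0·tanβl)/(Z_0 + jZ_L·tanβl) = 43.3 − j33.3 Ω
Γ_s = (Z_in − Z_s)/(Z_in + Z_s) = (-31.7 − j33.3)/(118 − j33.3), |Γ_s| = 0.373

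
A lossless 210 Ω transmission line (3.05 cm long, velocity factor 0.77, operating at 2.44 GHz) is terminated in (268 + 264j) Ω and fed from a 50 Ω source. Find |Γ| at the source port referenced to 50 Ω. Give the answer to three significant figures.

λ = v/f = 0.77·c / 2.44 GHz = 0.0947 m
βl = 2π·l/λ = 2π × 0.322 = 116°
tan(βl) = -2.05
Z_in = Z_0·(Z_L + jZ_0·tanβl)/(Z_0 + jZ_L·tanβl) = 71 + j5.3 Ω
Γ_s = (Z_in − Z_s)/(Z_in + Z_s) = (21 + j5.3)/(121 + j5.3), |Γ_s| = 0.179

|Γ| ≈ 0.179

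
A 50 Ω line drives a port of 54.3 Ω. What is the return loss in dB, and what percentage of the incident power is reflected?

RL ≈ 27.7 dB; 0.17% of incident power reflected

Γ = (54.3 − 50)/(54.3 + 50) = 0.0412
RL = −20·log₁₀(0.0412) = 27.7 dB
P_refl/P_inc = |Γ|² = 0.0017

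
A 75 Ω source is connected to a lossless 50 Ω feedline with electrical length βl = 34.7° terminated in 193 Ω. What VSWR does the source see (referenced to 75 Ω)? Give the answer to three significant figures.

VSWR ≈ 3.66

tan(βl) = 0.692
Z_in = Z_0·(Z_L + jZ_0·tanβl)/(Z_0 + jZ_L·tanβl) = 35.1 − j59.1 Ω
Γ_s = (Z_in − Z_s)/(Z_in + Z_s) = (-39.9 − j59.1)/(110 − j59.1), |Γ_s| = 0.571
VSWR = (1 + |Γ_s|)/(1 − |Γ_s|)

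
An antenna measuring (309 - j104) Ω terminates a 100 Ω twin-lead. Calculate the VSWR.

VSWR ≈ 3.48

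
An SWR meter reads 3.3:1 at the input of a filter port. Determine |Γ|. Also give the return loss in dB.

|Γ| ≈ 0.535; return loss ≈ 5.43 dB

|Γ| = (S − 1)/(S + 1) = (3.3 − 1)/(3.3 + 1) = 2.3/4.3
RL = −20·log₁₀|Γ| = −20·log₁₀(0.535)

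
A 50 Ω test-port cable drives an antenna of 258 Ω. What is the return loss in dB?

RL ≈ 3.41 dB

Γ = (258 − 50)/(258 + 50) = 0.675
RL = −20·log₁₀|Γ| = −20·log₁₀(0.675)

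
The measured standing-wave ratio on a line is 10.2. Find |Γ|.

|Γ| = (S − 1)/(S + 1) = (10.2 − 1)/(10.2 + 1) = 9.2/11.2

|Γ| ≈ 0.821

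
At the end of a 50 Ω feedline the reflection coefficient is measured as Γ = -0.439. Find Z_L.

Z_L = Z_0·(1 + Γ)/(1 − Γ) = 50·(0.561)/(1.44)

Z_L ≈ 19.5 Ω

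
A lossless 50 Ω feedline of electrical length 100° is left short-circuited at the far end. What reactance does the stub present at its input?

X_in ≈ -284 Ω (capacitive)

tan(βl) = -5.67
For a short-circuited stub, Z_in = jZ_0·tan(βl)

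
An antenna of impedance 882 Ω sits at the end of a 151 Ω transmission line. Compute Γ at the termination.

Γ = 0.708

Γ = (Z_L − Z_0)/(Z_L + Z_0) = (882 − 151)/(882 + 151) = 731/1033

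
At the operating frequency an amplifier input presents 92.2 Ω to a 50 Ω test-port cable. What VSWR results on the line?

VSWR ≈ 1.84

For a purely resistive load, VSWR = R_L/Z_0 or Z_0/R_L (whichever > 1) = 92.2/50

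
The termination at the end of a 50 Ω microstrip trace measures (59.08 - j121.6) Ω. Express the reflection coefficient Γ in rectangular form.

Γ = (Z_L − Z_0)/(Z_L + Z_0) = (9.08 − j121.6)/(109.1 − j121.6)

Γ ≈ 0.591 − j0.456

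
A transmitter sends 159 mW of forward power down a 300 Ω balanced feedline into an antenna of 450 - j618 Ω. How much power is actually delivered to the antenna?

P_delivered ≈ 90.9 mW

|Γ| = |(150 − j618)/(750 − j618)| = 0.654
|Γ|² = 0.428
P_refl = |Γ|²·P_inc = 68.1 mW, P_del = (1 − |Γ|²)·P_inc = 90.9 mW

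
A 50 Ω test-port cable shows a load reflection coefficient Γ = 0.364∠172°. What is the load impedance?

Z_L ≈ 23.4 + j2.73 Ω

Z_L = Z_0·(1 + Γ)/(1 − Γ) = 50·(0.64 + j0.0507)/(1.36 − j0.0507)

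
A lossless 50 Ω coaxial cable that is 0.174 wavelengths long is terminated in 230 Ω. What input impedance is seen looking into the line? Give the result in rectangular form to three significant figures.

βl = 2π × 0.174 = 62.6°
tan(βl) = tan(62.6°) = 1.93
Z_in = Z_0·(Z_L + jZ_0·tanβl)/(Z_0 + jZ_L·tanβl)
     = 50·(230 + j96.6)/(50 + j444)

Z_in ≈ 13.6 − j24.3 Ω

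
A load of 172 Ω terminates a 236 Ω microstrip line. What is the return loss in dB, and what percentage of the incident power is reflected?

Γ = (172 − 236)/(172 + 236) = -0.157
RL = −20·log₁₀(0.157) = 16.1 dB
P_refl/P_inc = |Γ|² = 0.0246

RL ≈ 16.1 dB; 2.46% of incident power reflected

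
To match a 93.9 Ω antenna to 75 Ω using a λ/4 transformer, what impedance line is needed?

Z_qwt ≈ 83.9 Ω

Z_qwt = √(Z_0·R_L) = √(75 × 93.9) = √7042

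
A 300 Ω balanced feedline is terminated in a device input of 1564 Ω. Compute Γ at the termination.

Γ = 0.678

Γ = (Z_L − Z_0)/(Z_L + Z_0) = (1564 − 300)/(1564 + 300) = 1264/1864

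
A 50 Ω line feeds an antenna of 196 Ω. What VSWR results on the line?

VSWR ≈ 3.92

Γ = (196 − 50)/(196 + 50) = 0.593
VSWR = (1 + 0.593)/(1 − 0.593)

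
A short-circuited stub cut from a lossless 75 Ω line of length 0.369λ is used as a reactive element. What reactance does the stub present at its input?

X_in ≈ -80.9 Ω (capacitive)

βl = 2π × 0.369 = 133°
tan(βl) = -1.08
For a short-circuited stub, Z_in = jZ_0·tan(βl)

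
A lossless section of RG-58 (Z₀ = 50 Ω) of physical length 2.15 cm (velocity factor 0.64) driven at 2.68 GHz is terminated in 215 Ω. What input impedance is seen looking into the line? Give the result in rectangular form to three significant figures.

λ = v/f = 0.64·c / 2.68 GHz = 0.0716 m
βl = 2π·l/λ = 2π × 0.3 = 108°
tan(βl) = tan(108°) = -3.07
Z_in = Z_0·(Z_L + jZ_0·tanβl)/(Z_0 + jZ_L·tanβl)
     = 50·(215 − j154)/(50 − j660)

Z_in ≈ 12.8 + j15.3 Ω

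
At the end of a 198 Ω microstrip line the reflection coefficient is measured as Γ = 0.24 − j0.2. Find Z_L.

Z_L = Z_0·(1 + Γ)/(1 − Γ) = 198·(1.24 − j0.2)/(0.76 + j0.2)

Z_L ≈ 289 − j128 Ω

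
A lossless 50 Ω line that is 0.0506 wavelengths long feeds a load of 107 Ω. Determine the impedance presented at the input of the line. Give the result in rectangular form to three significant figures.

βl = 2π × 0.0506 = 18.2°
tan(βl) = tan(18.2°) = 0.329
Z_in = Z_0·(Z_L + jZ_0·tanβl)/(Z_0 + jZ_L·tanβl)
     = 50·(107 + j16.5)/(50 + j35.2)

Z_in ≈ 79.3 − j39.4 Ω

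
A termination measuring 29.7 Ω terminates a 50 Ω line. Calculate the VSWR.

Γ = (29.7 − 50)/(29.7 + 50) = -0.255
VSWR = (1 + 0.255)/(1 − 0.255)

VSWR ≈ 1.68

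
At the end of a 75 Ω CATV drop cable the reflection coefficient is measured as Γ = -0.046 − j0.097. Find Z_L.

Z_L ≈ 67.2 − j13.2 Ω

Z_L = Z_0·(1 + Γ)/(1 − Γ) = 75·(0.954 − j0.097)/(1.05 + j0.097)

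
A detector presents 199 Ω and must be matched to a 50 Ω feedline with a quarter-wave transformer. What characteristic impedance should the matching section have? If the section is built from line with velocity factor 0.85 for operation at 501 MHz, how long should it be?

Z_qwt = √(Z_0·R_L) = √(50 × 199) = √9950
λ = 0.85·c/f = 0.509 m, so l = λ/4 = 0.127 m

Z_qwt ≈ 99.7 Ω; length ≈ 12.7 cm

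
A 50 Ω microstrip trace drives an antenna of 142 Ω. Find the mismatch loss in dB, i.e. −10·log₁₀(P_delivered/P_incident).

mismatch loss ≈ 1.13 dB

Γ = (142 − 50)/(142 + 50) = 0.479
|Γ|² = 0.23, so P_del/P_inc = 1 − |Γ|² = 0.77
ML = −10·log₁₀(1 − |Γ|²)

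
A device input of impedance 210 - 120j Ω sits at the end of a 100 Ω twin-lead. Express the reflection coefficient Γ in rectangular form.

Γ ≈ 0.439 − j0.217

Γ = (Z_L − Z_0)/(Z_L + Z_0) = (110 − j120)/(310 − j120)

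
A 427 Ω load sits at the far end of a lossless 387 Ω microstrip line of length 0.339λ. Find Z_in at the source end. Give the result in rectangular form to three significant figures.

Z_in ≈ 369 + j32.7 Ω

βl = 2π × 0.339 = 122°
tan(βl) = tan(122°) = -1.6
Z_in = Z_0·(Z_L + jZ_0·tanβl)/(Z_0 + jZ_L·tanβl)
     = 387·(427 − j618)/(387 − j682)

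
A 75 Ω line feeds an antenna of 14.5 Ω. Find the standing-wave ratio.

VSWR ≈ 5.17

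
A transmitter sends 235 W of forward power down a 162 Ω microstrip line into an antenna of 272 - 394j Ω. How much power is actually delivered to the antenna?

|Γ| = |(110 − j394)/(434 − j394)| = 0.698
|Γ|² = 0.487
P_refl = |Γ|²·P_inc = 114 W, P_del = (1 − |Γ|²)·P_inc = 121 W

P_delivered ≈ 121 W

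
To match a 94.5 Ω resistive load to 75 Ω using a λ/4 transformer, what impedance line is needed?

Z_qwt ≈ 84.2 Ω

Z_qwt = √(Z_0·R_L) = √(75 × 94.5) = √7088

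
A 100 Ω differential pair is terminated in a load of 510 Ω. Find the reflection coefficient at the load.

Γ = 0.672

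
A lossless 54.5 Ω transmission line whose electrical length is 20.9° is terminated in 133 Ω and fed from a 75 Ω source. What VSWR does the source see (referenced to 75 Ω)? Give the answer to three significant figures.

VSWR ≈ 2.01

tan(βl) = 0.382
Z_in = Z_0·(Z_L + jZ_0·tanβl)/(Z_0 + jZ_L·tanβl) = 81.6 − j55.2 Ω
Γ_s = (Z_in − Z_s)/(Z_in + Z_s) = (6.56 − j55.2)/(157 − j55.2), |Γ_s| = 0.335
VSWR = (1 + |Γ_s|)/(1 − |Γ_s|)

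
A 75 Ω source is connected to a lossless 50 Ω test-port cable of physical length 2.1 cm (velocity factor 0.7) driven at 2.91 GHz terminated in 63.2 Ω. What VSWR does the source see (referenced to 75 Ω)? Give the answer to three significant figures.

λ = v/f = 0.7·c / 2.91 GHz = 0.0722 m
βl = 2π·l/λ = 2π × 0.291 = 105°
tan(βl) = -3.8
Z_in = Z_0·(Z_L + jZ_0·tanβl)/(Z_0 + jZ_L·tanβl) = 40.5 + j4.72 Ω
Γ_s = (Z_in − Z_s)/(Z_in + Z_s) = (-34.5 + j4.72)/(116 + j4.72), |Γ_s| = 0.301
VSWR = (1 + |Γ_s|)/(1 − |Γ_s|)

VSWR ≈ 1.86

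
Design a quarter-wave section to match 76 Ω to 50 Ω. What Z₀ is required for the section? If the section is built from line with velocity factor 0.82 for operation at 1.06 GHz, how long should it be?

Z_qwt = √(Z_0·R_L) = √(50 × 76) = √3800
λ = 0.82·c/f = 0.232 m, so l = λ/4 = 0.058 m

Z_qwt ≈ 61.6 Ω; length ≈ 5.8 cm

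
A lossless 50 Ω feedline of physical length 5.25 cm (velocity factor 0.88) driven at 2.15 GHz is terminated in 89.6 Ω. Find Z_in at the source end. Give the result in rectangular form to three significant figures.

λ = v/f = 0.88·c / 2.15 GHz = 0.123 m
βl = 2π·l/λ = 2π × 0.428 = 154°
tan(βl) = tan(154°) = -0.489
Z_in = Z_0·(Z_L + jZ_0·tanβl)/(Z_0 + jZ_L·tanβl)
     = 50·(89.6 − j24.5)/(50 − j43.9)

Z_in ≈ 62.8 + j30.6 Ω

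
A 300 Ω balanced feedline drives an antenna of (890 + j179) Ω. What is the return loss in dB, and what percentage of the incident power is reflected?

Γ = (590 + j179)/(1190 + j179), |Γ| = 0.512
RL = −20·log₁₀(0.512) = 5.81 dB
P_refl/P_inc = |Γ|² = 0.263

RL ≈ 5.81 dB; 26.3% of incident power reflected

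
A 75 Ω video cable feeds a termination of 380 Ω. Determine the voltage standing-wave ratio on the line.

Γ = (380 − 75)/(380 + 75) = 0.67
VSWR = (1 + 0.67)/(1 − 0.67)

VSWR ≈ 5.07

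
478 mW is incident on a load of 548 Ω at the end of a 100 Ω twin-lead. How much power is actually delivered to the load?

P_delivered ≈ 250 mW

Γ = (548 − 100)/(548 + 100) = 0.691
|Γ|² = 0.478
P_refl = |Γ|²·P_inc = 228 mW, P_del = (1 − |Γ|²)·P_inc = 250 mW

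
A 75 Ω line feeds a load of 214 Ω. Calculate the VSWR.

Γ = (214 − 75)/(214 + 75) = 0.481
VSWR = (1 + 0.481)/(1 − 0.481)

VSWR ≈ 2.85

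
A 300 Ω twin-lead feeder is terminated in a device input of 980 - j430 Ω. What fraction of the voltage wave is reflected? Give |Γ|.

Γ = (Z_L − Z_0)/(Z_L + Z_0) = (680 − j430)/(1280 − j430)
|Γ| = 805/1350

|Γ| ≈ 0.596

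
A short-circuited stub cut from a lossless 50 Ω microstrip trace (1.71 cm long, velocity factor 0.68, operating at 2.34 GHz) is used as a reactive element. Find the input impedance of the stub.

λ = v/f = 0.68·c / 2.34 GHz = 0.0872 m
βl = 2π·l/λ = 2π × 0.196 = 70.6°
tan(βl) = 2.84
For a short-circuited stub, Z_in = jZ_0·tan(βl)

Z_in ≈ +j142 Ω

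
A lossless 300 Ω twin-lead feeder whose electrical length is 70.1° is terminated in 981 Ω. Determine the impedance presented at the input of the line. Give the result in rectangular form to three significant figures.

tan(βl) = tan(70.1°) = 2.76
Z_in = Z_0·(Z_L + jZ_0·tanβl)/(Z_0 + jZ_L·tanβl)
     = 300·(981 + j829)/(300 + j2710)

Z_in ≈ 103 − j97.3 Ω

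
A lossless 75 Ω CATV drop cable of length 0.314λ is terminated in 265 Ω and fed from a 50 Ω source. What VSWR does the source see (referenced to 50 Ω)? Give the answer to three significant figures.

VSWR ≈ 2.84

βl = 2π × 0.314 = 113°
tan(βl) = -2.35
Z_in = Z_0·(Z_L + jZ_0·tanβl)/(Z_0 + jZ_L·tanβl) = 24.7 + j28.9 Ω
Γ_s = (Z_in − Z_s)/(Z_in + Z_s) = (-25.3 + j28.9)/(74.7 + j28.9), |Γ_s| = 0.48
VSWR = (1 + |Γ_s|)/(1 − |Γ_s|)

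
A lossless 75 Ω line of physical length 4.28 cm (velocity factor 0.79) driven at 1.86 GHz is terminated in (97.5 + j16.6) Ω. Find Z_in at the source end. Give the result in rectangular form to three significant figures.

Z_in ≈ 56.1 + j9.55 Ω

λ = v/f = 0.79·c / 1.86 GHz = 0.127 m
βl = 2π·l/λ = 2π × 0.336 = 121°
tan(βl) = tan(121°) = -1.67
Z_in = Z_0·(Z_L + jZ_0·tanβl)/(Z_0 + jZ_L·tanβl)
     = 75·(97.5 − j109)/(103 − j163)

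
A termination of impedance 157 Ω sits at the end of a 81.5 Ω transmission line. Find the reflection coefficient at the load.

Γ = (Z_L − Z_0)/(Z_L + Z_0) = (157 − 81.5)/(157 + 81.5) = 75.5/238.5

Γ = 0.317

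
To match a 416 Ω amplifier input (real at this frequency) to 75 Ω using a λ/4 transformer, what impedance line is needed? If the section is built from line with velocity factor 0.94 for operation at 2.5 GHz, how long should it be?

Z_qwt = √(Z_0·R_L) = √(75 × 416) = √31200
λ = 0.94·c/f = 0.113 m, so l = λ/4 = 0.0282 m

Z_qwt ≈ 177 Ω; length ≈ 2.82 cm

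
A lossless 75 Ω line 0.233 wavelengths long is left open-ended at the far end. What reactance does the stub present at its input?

X_in ≈ -8.04 Ω (capacitive)

βl = 2π × 0.233 = 83.9°
tan(βl) = 9.33
For an open-ended stub, Z_in = −jZ_0·cot(βl) = −jZ_0/tan(βl)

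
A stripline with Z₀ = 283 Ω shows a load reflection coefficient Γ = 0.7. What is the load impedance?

Z_L ≈ 1600 Ω

Z_L = Z_0·(1 + Γ)/(1 − Γ) = 283·(1.7)/(0.3)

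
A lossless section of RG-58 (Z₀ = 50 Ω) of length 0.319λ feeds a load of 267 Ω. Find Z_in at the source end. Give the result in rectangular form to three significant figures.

Z_in ≈ 11.3 + j22.2 Ω

βl = 2π × 0.319 = 115°
tan(βl) = tan(115°) = -2.16
Z_in = Z_0·(Z_L + jZ_0·tanβl)/(Z_0 + jZ_L·tanβl)
     = 50·(267 − j108)/(50 − j577)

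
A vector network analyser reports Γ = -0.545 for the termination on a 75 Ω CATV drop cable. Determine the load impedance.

Z_L = Z_0·(1 + Γ)/(1 − Γ) = 75·(0.455)/(1.54)

Z_L ≈ 22.1 Ω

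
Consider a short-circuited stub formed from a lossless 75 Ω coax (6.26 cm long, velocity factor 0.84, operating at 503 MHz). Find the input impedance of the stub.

λ = v/f = 0.84·c / 503 MHz = 0.501 m
βl = 2π·l/λ = 2π × 0.125 = 45°
tan(βl) = 0.999
For a short-circuited stub, Z_in = jZ_0·tan(βl)

Z_in ≈ +j75 Ω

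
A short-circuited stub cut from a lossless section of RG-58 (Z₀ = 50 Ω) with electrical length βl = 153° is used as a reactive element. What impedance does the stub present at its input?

tan(βl) = -0.51
For a short-circuited stub, Z_in = jZ_0·tan(βl)

Z_in ≈ −j25.5 Ω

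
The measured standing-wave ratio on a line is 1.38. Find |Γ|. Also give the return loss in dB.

|Γ| = (S − 1)/(S + 1) = (1.38 − 1)/(1.38 + 1) = 0.38/2.38
RL = −20·log₁₀|Γ| = −20·log₁₀(0.16)

|Γ| ≈ 0.16; return loss ≈ 15.9 dB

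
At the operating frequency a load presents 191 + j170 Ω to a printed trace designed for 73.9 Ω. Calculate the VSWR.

VSWR ≈ 4.81

Γ = (Z_L − Z_0)/(Z_L + Z_0) = (117.1 + j170)/(264.9 + j170)
|Γ| = 206/315 = 0.656
VSWR = (1 + |Γ|)/(1 − |Γ|) = 1.66/0.344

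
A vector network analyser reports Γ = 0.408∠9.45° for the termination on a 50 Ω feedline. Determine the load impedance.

Z_L ≈ 115 + j18.5 Ω

Z_L = Z_0·(1 + Γ)/(1 − Γ) = 50·(1.4 + j0.067)/(0.598 − j0.067)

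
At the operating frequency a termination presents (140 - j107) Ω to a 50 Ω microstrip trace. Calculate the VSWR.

Γ = (Z_L − Z_0)/(Z_L + Z_0) = (90 − j107)/(190 − j107)
|Γ| = 140/218 = 0.641
VSWR = (1 + |Γ|)/(1 − |Γ|) = 1.64/0.359

VSWR ≈ 4.57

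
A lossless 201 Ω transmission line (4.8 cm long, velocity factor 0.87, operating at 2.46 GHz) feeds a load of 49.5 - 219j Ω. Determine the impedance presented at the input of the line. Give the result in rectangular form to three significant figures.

λ = v/f = 0.87·c / 2.46 GHz = 0.106 m
βl = 2π·l/λ = 2π × 0.452 = 163°
tan(βl) = tan(163°) = -0.308
Z_in = Z_0·(Z_L + jZ_0·tanβl)/(Z_0 + jZ_L·tanβl)
     = 201·(49.5 − j281)/(133 − j15.3)

Z_in ≈ 121 − j409 Ω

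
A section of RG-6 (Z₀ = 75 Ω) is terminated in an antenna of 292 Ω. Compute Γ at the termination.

Γ = (Z_L − Z_0)/(Z_L + Z_0) = (292 − 75)/(292 + 75) = 217/367

Γ = 0.591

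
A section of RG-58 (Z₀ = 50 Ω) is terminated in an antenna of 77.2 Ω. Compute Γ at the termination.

Γ = 0.214

Γ = (Z_L − Z_0)/(Z_L + Z_0) = (77.2 − 50)/(77.2 + 50) = 27.2/127.2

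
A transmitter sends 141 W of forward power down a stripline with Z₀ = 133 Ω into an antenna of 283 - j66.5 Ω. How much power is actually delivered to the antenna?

|Γ| = |(150 − j66.5)/(416 − j66.5)| = 0.389
|Γ|² = 0.152
P_refl = |Γ|²·P_inc = 21.4 W, P_del = (1 − |Γ|²)·P_inc = 120 W

P_delivered ≈ 120 W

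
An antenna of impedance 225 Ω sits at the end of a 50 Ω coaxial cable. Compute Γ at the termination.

Γ = (Z_L − Z_0)/(Z_L + Z_0) = (225 − 50)/(225 + 50) = 175/275

Γ = 0.636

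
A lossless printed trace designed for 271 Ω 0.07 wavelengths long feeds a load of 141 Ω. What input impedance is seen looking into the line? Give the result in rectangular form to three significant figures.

Z_in ≈ 162 + j87.7 Ω

βl = 2π × 0.07 = 25.2°
tan(βl) = tan(25.2°) = 0.471
Z_in = Z_0·(Z_L + jZ_0·tanβl)/(Z_0 + jZ_L·tanβl)
     = 271·(141 + j128)/(271 + j66.3)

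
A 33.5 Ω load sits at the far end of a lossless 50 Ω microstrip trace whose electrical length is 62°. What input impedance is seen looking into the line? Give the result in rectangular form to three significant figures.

Z_in ≈ 58.7 + j20 Ω

tan(βl) = tan(62°) = 1.88
Z_in = Z_0·(Z_L + jZ_0·tanβl)/(Z_0 + jZ_L·tanβl)
     = 50·(33.5 + j94)/(50 + j63)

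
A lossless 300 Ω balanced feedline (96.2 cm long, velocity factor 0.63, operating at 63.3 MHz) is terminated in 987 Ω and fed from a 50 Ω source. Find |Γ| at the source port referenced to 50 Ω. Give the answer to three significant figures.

|Γ| ≈ 0.694

λ = v/f = 0.63·c / 63.3 MHz = 2.99 m
βl = 2π·l/λ = 2π × 0.322 = 116°
tan(βl) = -2.05
Z_in = Z_0·(Z_L + jZ_0·tanβl)/(Z_0 + jZ_L·tanβl) = 110 + j130 Ω
Γ_s = (Z_in − Z_s)/(Z_in + Z_s) = (60.4 + j130)/(160 + j130), |Γ_s| = 0.694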